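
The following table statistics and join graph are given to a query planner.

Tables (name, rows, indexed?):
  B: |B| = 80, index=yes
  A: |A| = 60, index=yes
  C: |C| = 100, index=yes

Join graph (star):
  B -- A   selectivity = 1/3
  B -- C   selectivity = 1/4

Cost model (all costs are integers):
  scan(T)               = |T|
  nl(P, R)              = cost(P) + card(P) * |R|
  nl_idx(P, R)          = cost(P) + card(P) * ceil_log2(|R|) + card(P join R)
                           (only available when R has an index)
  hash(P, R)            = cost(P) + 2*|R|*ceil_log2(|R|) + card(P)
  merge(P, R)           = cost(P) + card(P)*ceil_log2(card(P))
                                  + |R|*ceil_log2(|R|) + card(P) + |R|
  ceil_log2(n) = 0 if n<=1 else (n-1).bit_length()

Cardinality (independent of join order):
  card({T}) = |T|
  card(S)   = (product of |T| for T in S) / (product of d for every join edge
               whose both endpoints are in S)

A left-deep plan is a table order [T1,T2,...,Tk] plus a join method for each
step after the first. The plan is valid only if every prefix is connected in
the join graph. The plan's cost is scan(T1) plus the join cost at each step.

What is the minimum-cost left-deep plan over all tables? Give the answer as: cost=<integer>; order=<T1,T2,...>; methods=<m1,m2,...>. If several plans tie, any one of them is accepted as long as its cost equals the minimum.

Selinger DP (subsets sized 1..n):
  {B}: scan cost=80, card=80
  {A}: scan cost=60, card=60
  {C}: scan cost=100, card=100
  {AB}: card=1600; try (A,hash)→880, (B,merge)→1120, (A,merge)→1140, (B,hash)→1240, (B,nl_idx)→2080, (A,nl_idx)→2160 …(+2); best=880 via (A,hash)
  {BC}: card=2000; try (B,hash)→1320, (C,merge)→1520, (B,merge)→1540, (C,hash)→1560, (C,nl_idx)→2640, (B,nl_idx)→2800 …(+2); best=1320 via (B,hash)
  {ABC}: card=40000; try (C,hash)→3880, (A,hash)→4040, (C,merge)→20880, (A,merge)→25740, (C,nl_idx)→52080, (A,nl_idx)→53320 …(+2); best=3880 via (C,hash)

cost=3880; order=B,A,C; methods=hash,hash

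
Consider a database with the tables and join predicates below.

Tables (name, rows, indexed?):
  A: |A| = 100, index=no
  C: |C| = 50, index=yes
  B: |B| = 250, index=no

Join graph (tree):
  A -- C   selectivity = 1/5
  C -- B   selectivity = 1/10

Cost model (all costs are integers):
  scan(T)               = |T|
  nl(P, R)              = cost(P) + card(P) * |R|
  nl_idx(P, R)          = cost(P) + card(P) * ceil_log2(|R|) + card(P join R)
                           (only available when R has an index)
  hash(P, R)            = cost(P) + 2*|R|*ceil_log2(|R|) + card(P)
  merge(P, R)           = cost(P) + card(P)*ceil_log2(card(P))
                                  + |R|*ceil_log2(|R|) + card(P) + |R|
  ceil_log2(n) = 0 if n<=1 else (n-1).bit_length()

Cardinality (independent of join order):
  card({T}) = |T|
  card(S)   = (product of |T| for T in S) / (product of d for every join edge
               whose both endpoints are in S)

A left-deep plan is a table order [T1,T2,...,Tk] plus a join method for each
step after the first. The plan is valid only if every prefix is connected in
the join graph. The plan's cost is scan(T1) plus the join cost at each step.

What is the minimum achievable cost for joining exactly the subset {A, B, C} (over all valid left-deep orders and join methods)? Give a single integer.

Selinger DP over subsets of {A,B,C}:
  {A}: scan cost=100, card=100
  {C}: scan cost=50, card=50
  {B}: scan cost=250, card=250
  {AC}: card=1000; try (C,hash)→800, (A,merge)→1200, (C,merge)→1250, (A,hash)→1500, (C,nl_idx)→1700, (A,nl)→5050 …(+1); best=800 via (C,hash)
  {BC}: card=1250; try (C,hash)→1100, (B,merge)→2650, (C,merge)→2850, (C,nl_idx)→3000, (B,hash)→4100, (B,nl)→12550 …(+1); best=1100 via (C,hash)
  {ABC}: card=25000; try (A,hash)→3750, (B,hash)→5800, (B,merge)→14050, (A,merge)→16900, (A,nl)→126100, (B,nl)→250800; best=3750 via (A,hash)

3750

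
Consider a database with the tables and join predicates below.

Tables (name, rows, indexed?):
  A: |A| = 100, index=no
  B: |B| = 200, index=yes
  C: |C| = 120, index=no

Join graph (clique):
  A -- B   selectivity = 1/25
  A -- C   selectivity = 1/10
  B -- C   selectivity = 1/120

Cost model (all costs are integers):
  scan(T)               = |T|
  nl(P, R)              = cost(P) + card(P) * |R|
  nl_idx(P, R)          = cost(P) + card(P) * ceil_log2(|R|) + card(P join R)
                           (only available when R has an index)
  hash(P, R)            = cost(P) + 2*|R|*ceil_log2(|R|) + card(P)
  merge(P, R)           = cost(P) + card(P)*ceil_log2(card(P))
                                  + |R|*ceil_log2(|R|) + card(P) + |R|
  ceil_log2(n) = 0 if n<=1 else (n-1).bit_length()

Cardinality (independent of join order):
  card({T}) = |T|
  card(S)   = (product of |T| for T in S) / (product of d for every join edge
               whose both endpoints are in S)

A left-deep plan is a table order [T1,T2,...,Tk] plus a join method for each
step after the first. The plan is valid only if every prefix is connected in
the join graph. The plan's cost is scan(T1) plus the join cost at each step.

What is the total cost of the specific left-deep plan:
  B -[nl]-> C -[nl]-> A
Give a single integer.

44200

step 1: scan B: cost=200, card=200
step 2: join C via nl
    card(P join C) = 200*120/(120) = 200
    cost = 200 + 200*120 = 24200
step 3: join A via nl
    card(P join A) = 200*100/(25*10) = 80
    cost = 24200 + 200*100 = 44200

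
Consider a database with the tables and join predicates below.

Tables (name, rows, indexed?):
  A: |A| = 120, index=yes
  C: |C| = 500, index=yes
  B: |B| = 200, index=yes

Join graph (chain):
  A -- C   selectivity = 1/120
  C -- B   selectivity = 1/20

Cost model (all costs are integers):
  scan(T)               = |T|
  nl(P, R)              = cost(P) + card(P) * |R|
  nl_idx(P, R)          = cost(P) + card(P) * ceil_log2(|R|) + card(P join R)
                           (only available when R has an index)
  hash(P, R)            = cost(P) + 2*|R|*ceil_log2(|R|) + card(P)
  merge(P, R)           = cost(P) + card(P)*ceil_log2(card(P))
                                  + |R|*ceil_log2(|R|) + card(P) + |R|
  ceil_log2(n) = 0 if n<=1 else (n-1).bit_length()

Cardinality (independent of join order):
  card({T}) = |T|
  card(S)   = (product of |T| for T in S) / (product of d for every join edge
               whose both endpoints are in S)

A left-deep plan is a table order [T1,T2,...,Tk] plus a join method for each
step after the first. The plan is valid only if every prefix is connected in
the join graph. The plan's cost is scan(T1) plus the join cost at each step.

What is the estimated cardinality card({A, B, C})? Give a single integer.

5000

Tables in S: A(120), B(200), C(500)
Edges inside S: A-C(d=120), C-B(d=20)
numerator = 120 * 200 * 500 = 12000000
denominator = 120 * 20 = 2400
card(S) = 12000000 / 2400 = 5000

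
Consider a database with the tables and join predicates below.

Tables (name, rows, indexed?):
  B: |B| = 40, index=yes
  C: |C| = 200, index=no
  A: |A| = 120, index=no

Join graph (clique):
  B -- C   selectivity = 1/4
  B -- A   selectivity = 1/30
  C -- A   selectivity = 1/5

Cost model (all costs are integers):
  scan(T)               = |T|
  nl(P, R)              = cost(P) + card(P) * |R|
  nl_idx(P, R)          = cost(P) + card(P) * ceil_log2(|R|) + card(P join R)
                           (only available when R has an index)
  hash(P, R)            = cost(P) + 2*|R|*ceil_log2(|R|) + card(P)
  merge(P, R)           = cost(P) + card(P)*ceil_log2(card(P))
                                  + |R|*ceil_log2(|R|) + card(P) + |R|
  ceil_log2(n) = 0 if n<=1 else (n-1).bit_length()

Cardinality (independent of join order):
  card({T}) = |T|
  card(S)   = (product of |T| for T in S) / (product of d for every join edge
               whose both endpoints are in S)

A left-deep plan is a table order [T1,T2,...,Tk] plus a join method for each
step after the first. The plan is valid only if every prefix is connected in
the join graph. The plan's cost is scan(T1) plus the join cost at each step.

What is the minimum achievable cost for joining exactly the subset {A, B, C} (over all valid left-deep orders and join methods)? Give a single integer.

3960

Selinger DP over subsets of {A,B,C}:
  {B}: scan cost=40, card=40
  {C}: scan cost=200, card=200
  {A}: scan cost=120, card=120
  {BC}: card=2000; try (B,hash)→880, (C,merge)→2120, (B,merge)→2280, (C,hash)→3280, (B,nl_idx)→3400, (C,nl)→8040 …(+1); best=880 via (B,hash)
  {AB}: card=160; try (B,hash)→720, (B,nl_idx)→1000, (A,merge)→1280, (B,merge)→1360, (A,hash)→1760, (A,nl)→4840 …(+1); best=720 via (B,hash)
  {AC}: card=4800; try (A,hash)→2080, (C,merge)→2880, (A,merge)→2960, (C,hash)→3440, (C,nl)→24120, (A,nl)→24200; best=2080 via (A,hash)
  {ABC}: card=1600; try (C,merge)→3960, (C,hash)→4080, (A,hash)→4560, (B,hash)→7360, (A,merge)→25840, (B,nl_idx)→32480 …(+4); best=3960 via (C,merge)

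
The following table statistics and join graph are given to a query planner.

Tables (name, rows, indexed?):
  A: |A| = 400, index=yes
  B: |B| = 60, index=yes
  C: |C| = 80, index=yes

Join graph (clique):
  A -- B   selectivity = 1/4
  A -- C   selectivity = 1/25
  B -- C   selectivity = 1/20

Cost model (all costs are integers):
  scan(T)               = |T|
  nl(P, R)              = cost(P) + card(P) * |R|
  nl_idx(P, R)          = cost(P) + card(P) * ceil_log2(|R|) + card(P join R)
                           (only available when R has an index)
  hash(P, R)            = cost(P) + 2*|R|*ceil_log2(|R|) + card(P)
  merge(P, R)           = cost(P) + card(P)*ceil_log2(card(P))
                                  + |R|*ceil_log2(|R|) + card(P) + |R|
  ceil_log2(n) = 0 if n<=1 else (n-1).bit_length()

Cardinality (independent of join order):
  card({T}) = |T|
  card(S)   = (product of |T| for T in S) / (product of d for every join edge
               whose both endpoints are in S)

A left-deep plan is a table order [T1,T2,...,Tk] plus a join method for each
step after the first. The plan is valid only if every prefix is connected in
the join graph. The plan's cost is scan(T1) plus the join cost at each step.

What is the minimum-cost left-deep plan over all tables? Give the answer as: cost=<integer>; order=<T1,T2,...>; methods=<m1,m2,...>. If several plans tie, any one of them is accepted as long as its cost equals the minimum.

cost=3840; order=B,C,A; methods=nl_idx,nl_idx

Selinger DP (subsets sized 1..n):
  {A}: scan cost=400, card=400
  {B}: scan cost=60, card=60
  {C}: scan cost=80, card=80
  {AB}: card=6000; try (B,hash)→1520, (A,merge)→4480, (B,merge)→4820, (A,nl_idx)→6600, (A,hash)→7320, (B,nl_idx)→8800 …(+2); best=1520 via (B,hash)
  {AC}: card=1280; try (C,hash)→1920, (A,nl_idx)→2080, (C,nl_idx)→4480, (A,merge)→4720, (C,merge)→5040, (A,hash)→7360 …(+2); best=1920 via (C,hash)
  {BC}: card=240; try (C,nl_idx)→720, (B,nl_idx)→800, (B,hash)→880, (C,merge)→1120, (B,merge)→1140, (C,hash)→1240 …(+2); best=720 via (C,nl_idx)
  {ABC}: card=960; try (A,nl_idx)→3840, (B,hash)→3920, (A,merge)→6880, (A,hash)→8160, (C,hash)→8640, (B,nl_idx)→10560 …(+6); best=3840 via (A,nl_idx)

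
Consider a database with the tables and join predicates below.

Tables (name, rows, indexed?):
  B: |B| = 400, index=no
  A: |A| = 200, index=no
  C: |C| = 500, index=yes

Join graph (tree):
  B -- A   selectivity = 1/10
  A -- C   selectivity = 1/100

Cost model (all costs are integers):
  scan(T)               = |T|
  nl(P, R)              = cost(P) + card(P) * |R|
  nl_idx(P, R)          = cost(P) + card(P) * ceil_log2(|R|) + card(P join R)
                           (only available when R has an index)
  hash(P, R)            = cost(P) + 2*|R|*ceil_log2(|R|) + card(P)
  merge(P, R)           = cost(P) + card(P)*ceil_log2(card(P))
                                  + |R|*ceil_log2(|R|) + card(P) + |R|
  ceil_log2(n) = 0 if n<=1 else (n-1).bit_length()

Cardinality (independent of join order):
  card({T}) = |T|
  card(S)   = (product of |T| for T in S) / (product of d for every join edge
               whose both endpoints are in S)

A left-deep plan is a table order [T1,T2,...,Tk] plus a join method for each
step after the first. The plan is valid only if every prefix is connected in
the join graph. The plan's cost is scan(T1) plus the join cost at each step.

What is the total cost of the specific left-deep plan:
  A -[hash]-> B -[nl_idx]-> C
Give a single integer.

step 1: scan A: cost=200, card=200
step 2: join B via hash
    card(P join B) = 200*400/(10) = 8000
    cost = 200 + 2*400*9 + 200 = 7600
step 3: join C via nl_idx
    card(P join C) = 8000*500/(100) = 40000
    cost = 7600 + 8000*9 + 40000 = 119600

119600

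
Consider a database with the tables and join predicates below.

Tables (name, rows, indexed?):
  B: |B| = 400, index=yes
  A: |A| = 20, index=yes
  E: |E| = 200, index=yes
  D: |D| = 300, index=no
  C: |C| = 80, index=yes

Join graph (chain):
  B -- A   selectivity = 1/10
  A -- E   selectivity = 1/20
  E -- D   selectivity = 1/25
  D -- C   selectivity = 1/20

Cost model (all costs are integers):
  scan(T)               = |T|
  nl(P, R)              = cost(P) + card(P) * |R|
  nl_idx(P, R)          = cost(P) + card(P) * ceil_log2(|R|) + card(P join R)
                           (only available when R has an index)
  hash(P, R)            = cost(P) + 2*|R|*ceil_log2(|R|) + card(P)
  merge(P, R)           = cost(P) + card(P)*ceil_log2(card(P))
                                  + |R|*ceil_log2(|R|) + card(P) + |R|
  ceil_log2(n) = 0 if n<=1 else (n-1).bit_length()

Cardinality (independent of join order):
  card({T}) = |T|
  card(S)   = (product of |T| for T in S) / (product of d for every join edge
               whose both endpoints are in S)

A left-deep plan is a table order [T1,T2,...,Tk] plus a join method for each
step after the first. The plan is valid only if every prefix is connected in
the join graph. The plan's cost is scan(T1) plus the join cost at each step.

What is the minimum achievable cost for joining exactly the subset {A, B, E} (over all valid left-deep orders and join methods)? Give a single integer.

Selinger DP over subsets of {A,B,E}:
  {B}: scan cost=400, card=400
  {A}: scan cost=20, card=20
  {E}: scan cost=200, card=200
  {AB}: card=800; try (B,nl_idx)→1000, (A,hash)→1000, (A,nl_idx)→3200, (B,merge)→4140, (A,merge)→4520, (B,hash)→7240 …(+2); best=1000 via (B,nl_idx)
  {AE}: card=200; try (E,nl_idx)→380, (A,hash)→600, (A,nl_idx)→1400, (E,merge)→1940, (A,merge)→2120, (E,hash)→3240 …(+2); best=380 via (E,nl_idx)
  {ABE}: card=8000; try (E,hash)→5000, (B,merge)→6180, (B,hash)→7780, (B,nl_idx)→10180, (E,merge)→11600, (E,nl_idx)→15400 …(+2); best=5000 via (E,hash)

5000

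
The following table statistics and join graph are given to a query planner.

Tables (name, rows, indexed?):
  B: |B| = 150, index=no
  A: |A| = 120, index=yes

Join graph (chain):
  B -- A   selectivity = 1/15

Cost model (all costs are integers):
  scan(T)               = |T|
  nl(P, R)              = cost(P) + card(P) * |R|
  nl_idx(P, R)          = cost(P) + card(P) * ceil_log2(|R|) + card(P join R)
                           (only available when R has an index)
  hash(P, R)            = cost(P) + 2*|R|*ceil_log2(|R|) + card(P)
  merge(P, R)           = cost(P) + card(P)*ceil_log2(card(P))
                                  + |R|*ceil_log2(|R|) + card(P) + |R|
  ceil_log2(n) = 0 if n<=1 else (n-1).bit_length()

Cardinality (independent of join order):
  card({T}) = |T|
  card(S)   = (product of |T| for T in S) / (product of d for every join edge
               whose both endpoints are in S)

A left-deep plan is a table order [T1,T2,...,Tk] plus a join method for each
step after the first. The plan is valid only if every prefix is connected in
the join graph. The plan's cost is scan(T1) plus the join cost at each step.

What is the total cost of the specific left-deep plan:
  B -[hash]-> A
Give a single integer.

step 1: scan B: cost=150, card=150
step 2: join A via hash
    card(P join A) = 150*120/(15) = 1200
    cost = 150 + 2*120*7 + 150 = 1980

1980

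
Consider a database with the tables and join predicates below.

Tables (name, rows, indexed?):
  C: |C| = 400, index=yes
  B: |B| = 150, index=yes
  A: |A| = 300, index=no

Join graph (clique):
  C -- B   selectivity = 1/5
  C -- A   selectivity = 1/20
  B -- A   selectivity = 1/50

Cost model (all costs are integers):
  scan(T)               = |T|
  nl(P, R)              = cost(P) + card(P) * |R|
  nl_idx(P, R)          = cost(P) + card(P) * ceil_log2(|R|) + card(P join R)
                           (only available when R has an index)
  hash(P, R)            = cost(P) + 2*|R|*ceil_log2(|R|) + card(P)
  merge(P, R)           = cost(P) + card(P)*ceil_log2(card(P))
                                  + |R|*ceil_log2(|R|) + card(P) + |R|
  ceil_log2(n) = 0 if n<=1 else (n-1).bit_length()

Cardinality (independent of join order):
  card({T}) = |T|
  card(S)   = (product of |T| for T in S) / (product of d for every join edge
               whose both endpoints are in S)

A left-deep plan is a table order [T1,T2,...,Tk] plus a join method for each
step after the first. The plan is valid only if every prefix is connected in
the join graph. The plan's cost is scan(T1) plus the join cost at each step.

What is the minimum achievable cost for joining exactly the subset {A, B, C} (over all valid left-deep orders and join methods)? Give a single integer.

Selinger DP over subsets of {A,B,C}:
  {C}: scan cost=400, card=400
  {B}: scan cost=150, card=150
  {A}: scan cost=300, card=300
  {BC}: card=12000; try (B,hash)→3200, (C,merge)→5500, (B,merge)→5750, (C,hash)→7500, (C,nl_idx)→13500, (B,nl_idx)→15600 …(+2); best=3200 via (B,hash)
  {AC}: card=6000; try (A,hash)→6200, (C,merge)→7300, (A,merge)→7400, (C,hash)→7800, (C,nl_idx)→9000, (C,nl)→120300 …(+1); best=6200 via (A,hash)
  {AB}: card=900; try (B,hash)→3000, (B,nl_idx)→3600, (A,merge)→4500, (B,merge)→4650, (A,hash)→5700, (A,nl)→45150 …(+1); best=3000 via (B,hash)
  {ABC}: card=3600; try (C,hash)→11100, (B,hash)→14600, (C,nl_idx)→14700, (C,merge)→16900, (A,hash)→20600, (B,nl_idx)→57800 …(+5); best=11100 via (C,hash)

11100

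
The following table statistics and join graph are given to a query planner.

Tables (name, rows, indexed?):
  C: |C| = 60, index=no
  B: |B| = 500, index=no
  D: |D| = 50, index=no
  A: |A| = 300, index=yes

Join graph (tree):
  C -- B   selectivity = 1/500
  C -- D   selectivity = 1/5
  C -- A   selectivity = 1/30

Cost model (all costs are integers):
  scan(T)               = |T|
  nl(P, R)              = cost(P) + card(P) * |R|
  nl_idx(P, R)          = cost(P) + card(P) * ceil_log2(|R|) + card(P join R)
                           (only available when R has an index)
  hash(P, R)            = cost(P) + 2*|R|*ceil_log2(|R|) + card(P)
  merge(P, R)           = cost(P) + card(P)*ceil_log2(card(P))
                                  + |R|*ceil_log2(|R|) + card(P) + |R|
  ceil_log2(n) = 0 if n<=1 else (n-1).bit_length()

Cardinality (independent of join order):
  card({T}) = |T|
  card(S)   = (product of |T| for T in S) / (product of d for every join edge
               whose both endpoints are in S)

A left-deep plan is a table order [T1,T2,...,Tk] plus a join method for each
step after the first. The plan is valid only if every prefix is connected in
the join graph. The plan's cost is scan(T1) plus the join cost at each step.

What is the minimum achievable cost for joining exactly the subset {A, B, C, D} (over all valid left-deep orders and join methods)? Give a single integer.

Selinger DP over subsets of {A,B,C,D}:
  {C}: scan cost=60, card=60
  {B}: scan cost=500, card=500
  {D}: scan cost=50, card=50
  {A}: scan cost=300, card=300
  {BC}: card=60; try (C,hash)→1720, (B,merge)→5480, (C,merge)→5920, (B,hash)→9120, (B,nl)→30060, (C,nl)→30500; best=1720 via (C,hash)
  {CD}: card=600; try (D,hash)→720, (C,hash)→820, (C,merge)→820, (D,merge)→830, (C,nl)→3050, (D,nl)→3060; best=720 via (D,hash)
  {AC}: card=600; try (A,nl_idx)→1200, (C,hash)→1320, (A,merge)→3480, (C,merge)→3720, (A,hash)→5520, (A,nl)→18060 …(+1); best=1200 via (A,nl_idx)
  {BCD}: card=600; try (D,hash)→2380, (D,merge)→2490, (D,nl)→4720, (B,hash)→10320, (B,merge)→12320, (B,nl)→300720; best=2380 via (D,hash)
  {ABC}: card=600; try (A,nl_idx)→2860, (A,merge)→5140, (A,hash)→7180, (B,hash)→10800, (B,merge)→12800, (A,nl)→19720 …(+1); best=2860 via (A,nl_idx)
  {ACD}: card=6000; try (D,hash)→2400, (A,hash)→6720, (D,merge)→8150, (A,merge)→10320, (A,nl_idx)→12120, (D,nl)→31200 …(+1); best=2400 via (D,hash)
  {ABCD}: card=6000; try (D,hash)→4060, (A,hash)→8380, (D,merge)→9810, (A,merge)→11980, (A,nl_idx)→13780, (B,hash)→17400 …(+4); best=4060 via (D,hash)

4060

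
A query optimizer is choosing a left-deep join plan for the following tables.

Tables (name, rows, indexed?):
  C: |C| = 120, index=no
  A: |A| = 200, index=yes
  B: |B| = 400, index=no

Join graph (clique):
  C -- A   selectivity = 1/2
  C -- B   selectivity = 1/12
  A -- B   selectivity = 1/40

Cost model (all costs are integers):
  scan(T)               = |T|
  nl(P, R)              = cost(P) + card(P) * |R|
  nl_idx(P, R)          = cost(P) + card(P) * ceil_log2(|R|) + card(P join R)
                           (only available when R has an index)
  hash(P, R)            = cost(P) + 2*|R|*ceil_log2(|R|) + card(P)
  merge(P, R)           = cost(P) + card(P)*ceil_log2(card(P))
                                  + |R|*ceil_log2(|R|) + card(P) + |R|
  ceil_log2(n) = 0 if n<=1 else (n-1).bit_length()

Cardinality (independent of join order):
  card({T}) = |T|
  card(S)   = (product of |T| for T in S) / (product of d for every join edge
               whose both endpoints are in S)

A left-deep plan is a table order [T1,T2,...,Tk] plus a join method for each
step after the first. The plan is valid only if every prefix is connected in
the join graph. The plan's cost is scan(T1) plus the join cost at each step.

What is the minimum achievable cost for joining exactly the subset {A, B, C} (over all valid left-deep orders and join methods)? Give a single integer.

7680

Selinger DP over subsets of {A,B,C}:
  {C}: scan cost=120, card=120
  {A}: scan cost=200, card=200
  {B}: scan cost=400, card=400
  {AC}: card=12000; try (C,hash)→2080, (A,merge)→2880, (C,merge)→2960, (A,hash)→3440, (A,nl_idx)→13080, (A,nl)→24120 …(+1); best=2080 via (C,hash)
  {BC}: card=4000; try (C,hash)→2480, (B,merge)→5080, (C,merge)→5360, (B,hash)→7440, (B,nl)→48120, (C,nl)→48400; best=2480 via (C,hash)
  {AB}: card=2000; try (A,hash)→4000, (A,nl_idx)→5600, (B,merge)→6000, (A,merge)→6200, (B,hash)→7600, (B,nl)→80200 …(+1); best=4000 via (A,hash)
  {ABC}: card=10000; try (C,hash)→7680, (A,hash)→9680, (B,hash)→21280, (C,merge)→28960, (A,nl_idx)→44480, (A,merge)→56280 …(+4); best=7680 via (C,hash)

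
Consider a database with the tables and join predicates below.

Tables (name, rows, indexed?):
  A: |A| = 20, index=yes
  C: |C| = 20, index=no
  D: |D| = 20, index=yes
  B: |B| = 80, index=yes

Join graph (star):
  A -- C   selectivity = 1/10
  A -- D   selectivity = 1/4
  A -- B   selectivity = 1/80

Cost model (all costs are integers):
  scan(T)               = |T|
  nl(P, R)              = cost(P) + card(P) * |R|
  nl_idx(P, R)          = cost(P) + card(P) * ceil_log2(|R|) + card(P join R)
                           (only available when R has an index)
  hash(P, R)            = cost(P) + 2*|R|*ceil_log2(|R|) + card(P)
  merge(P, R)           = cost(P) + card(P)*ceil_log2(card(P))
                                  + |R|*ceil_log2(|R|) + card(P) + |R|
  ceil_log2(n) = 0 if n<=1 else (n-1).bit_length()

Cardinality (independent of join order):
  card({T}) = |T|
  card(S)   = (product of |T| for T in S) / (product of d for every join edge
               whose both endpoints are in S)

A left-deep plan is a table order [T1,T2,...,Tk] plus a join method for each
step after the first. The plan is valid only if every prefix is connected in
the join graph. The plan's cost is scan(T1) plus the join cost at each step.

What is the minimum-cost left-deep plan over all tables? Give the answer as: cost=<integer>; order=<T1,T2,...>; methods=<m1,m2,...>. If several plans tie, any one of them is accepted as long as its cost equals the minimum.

Selinger DP (subsets sized 1..n):
  {A}: scan cost=20, card=20
  {C}: scan cost=20, card=20
  {D}: scan cost=20, card=20
  {B}: scan cost=80, card=80
  {AC}: card=40; try (A,nl_idx)→160, (C,hash)→240, (A,hash)→240, (C,merge)→260, (A,merge)→260, (C,nl)→420 …(+1); best=160 via (A,nl_idx)
  {AD}: card=100; try (D,nl_idx)→220, (A,nl_idx)→220, (D,hash)→240, (A,hash)→240, (D,merge)→260, (A,merge)→260 …(+2); best=220 via (D,nl_idx)
  {AB}: card=20; try (B,nl_idx)→180, (A,hash)→360, (A,nl_idx)→500, (B,merge)→780, (A,merge)→840, (B,hash)→1160 …(+2); best=180 via (B,nl_idx)
  {ACD}: card=200; try (D,hash)→400, (C,hash)→520, (D,merge)→560, (D,nl_idx)→560, (D,nl)→960, (C,merge)→1140 …(+1); best=400 via (D,hash)
  {ABC}: card=40; try (C,hash)→400, (C,merge)→420, (B,nl_idx)→480, (C,nl)→580, (B,merge)→1080, (B,hash)→1320 …(+1); best=400 via (C,hash)
  {ABD}: card=100; try (D,nl_idx)→380, (D,hash)→400, (D,merge)→420, (D,nl)→580, (B,nl_idx)→1020, (B,hash)→1440 …(+2); best=380 via (D,nl_idx)
  {ABCD}: card=200; try (D,hash)→640, (C,hash)→680, (D,merge)→800, (D,nl_idx)→800, (D,nl)→1200, (C,merge)→1300 …(+5); best=640 via (D,hash)

cost=640; order=A,B,C,D; methods=nl_idx,hash,hash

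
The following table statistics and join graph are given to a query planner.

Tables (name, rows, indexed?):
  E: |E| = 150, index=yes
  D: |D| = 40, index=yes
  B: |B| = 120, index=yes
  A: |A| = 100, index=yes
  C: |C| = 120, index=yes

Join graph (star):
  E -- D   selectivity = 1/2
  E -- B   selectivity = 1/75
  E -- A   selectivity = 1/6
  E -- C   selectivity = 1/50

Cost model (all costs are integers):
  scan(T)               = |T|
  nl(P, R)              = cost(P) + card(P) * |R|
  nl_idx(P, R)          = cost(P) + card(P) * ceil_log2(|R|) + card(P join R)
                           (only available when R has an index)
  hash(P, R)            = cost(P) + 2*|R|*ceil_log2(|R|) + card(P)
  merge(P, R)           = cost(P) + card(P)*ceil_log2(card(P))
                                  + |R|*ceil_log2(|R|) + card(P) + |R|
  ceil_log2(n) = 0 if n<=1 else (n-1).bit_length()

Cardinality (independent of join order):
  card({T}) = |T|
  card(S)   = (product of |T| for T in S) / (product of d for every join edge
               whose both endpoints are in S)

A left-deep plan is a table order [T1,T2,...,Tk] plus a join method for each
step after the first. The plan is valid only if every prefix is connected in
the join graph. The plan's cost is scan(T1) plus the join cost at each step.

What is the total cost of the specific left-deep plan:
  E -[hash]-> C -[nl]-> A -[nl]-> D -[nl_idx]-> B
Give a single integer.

step 1: scan E: cost=150, card=150
step 2: join C via hash
    card(P join C) = 150*120/(50) = 360
    cost = 150 + 2*120*7 + 150 = 1980
step 3: join A via nl
    card(P join A) = 360*100/(6) = 6000
    cost = 1980 + 360*100 = 37980
step 4: join D via nl
    card(P join D) = 6000*40/(2) = 120000
    cost = 37980 + 6000*40 = 277980
step 5: join B via nl_idx
    card(P join B) = 120000*120/(75) = 192000
    cost = 277980 + 120000*7 + 192000 = 1309980

1309980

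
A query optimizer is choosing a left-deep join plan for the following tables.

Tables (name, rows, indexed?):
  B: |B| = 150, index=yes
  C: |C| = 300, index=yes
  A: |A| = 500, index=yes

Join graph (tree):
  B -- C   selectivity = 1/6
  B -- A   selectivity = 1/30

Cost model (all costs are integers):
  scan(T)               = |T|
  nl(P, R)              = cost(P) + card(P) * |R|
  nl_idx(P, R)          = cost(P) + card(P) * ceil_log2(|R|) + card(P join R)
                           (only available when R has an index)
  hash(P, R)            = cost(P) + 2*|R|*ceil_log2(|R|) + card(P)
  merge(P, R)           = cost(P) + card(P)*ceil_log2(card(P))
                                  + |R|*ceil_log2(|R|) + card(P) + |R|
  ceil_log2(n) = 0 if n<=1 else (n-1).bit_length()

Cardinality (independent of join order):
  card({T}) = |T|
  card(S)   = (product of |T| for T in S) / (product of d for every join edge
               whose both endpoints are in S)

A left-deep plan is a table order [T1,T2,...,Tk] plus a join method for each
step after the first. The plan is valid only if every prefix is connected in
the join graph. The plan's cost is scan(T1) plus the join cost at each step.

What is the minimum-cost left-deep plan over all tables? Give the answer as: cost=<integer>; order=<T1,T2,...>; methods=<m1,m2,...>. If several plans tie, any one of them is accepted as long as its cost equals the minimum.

cost=11300; order=A,B,C; methods=hash,hash

Selinger DP (subsets sized 1..n):
  {B}: scan cost=150, card=150
  {C}: scan cost=300, card=300
  {A}: scan cost=500, card=500
  {BC}: card=7500; try (B,hash)→3000, (C,merge)→4500, (B,merge)→4650, (C,hash)→5700, (C,nl_idx)→9000, (B,nl_idx)→10200 …(+2); best=3000 via (B,hash)
  {AB}: card=2500; try (B,hash)→3400, (A,nl_idx)→4000, (A,merge)→6500, (B,merge)→6850, (B,nl_idx)→7000, (A,hash)→9300 …(+2); best=3400 via (B,hash)
  {ABC}: card=125000; try (C,hash)→11300, (A,hash)→19500, (C,merge)→38900, (A,merge)→113000, (C,nl_idx)→150900, (A,nl_idx)→195500 …(+2); best=11300 via (C,hash)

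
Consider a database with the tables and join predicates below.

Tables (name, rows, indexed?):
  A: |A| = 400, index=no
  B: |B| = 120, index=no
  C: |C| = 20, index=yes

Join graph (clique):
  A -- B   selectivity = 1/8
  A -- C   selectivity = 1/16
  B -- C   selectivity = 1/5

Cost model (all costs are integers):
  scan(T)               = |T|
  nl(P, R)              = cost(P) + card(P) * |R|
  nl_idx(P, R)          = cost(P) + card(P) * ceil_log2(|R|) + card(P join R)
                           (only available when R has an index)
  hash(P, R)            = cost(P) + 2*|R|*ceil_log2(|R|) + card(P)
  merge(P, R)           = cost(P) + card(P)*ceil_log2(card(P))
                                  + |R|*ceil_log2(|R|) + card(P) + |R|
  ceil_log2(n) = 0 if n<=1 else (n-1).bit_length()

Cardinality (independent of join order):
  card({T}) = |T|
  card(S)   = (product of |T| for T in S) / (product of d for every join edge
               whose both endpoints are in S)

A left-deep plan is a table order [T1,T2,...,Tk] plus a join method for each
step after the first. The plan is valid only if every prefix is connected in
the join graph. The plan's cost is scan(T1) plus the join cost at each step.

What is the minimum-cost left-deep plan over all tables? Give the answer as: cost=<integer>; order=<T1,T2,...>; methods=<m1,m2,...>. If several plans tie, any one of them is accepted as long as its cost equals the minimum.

Selinger DP (subsets sized 1..n):
  {A}: scan cost=400, card=400
  {B}: scan cost=120, card=120
  {C}: scan cost=20, card=20
  {AB}: card=6000; try (B,hash)→2480, (A,merge)→5080, (B,merge)→5360, (A,hash)→7440, (A,nl)→48120, (B,nl)→48400; best=2480 via (B,hash)
  {AC}: card=500; try (C,hash)→1000, (C,nl_idx)→2900, (A,merge)→4140, (C,merge)→4520, (A,hash)→7240, (A,nl)→8020 …(+1); best=1000 via (C,hash)
  {BC}: card=480; try (C,hash)→440, (B,merge)→1100, (C,merge)→1200, (C,nl_idx)→1200, (B,hash)→1720, (B,nl)→2420 …(+1); best=440 via (C,hash)
  {ABC}: card=1500; try (B,hash)→3180, (B,merge)→6960, (A,hash)→8120, (C,hash)→8680, (A,merge)→9240, (C,nl_idx)→33980 …(+4); best=3180 via (B,hash)

cost=3180; order=A,C,B; methods=hash,hash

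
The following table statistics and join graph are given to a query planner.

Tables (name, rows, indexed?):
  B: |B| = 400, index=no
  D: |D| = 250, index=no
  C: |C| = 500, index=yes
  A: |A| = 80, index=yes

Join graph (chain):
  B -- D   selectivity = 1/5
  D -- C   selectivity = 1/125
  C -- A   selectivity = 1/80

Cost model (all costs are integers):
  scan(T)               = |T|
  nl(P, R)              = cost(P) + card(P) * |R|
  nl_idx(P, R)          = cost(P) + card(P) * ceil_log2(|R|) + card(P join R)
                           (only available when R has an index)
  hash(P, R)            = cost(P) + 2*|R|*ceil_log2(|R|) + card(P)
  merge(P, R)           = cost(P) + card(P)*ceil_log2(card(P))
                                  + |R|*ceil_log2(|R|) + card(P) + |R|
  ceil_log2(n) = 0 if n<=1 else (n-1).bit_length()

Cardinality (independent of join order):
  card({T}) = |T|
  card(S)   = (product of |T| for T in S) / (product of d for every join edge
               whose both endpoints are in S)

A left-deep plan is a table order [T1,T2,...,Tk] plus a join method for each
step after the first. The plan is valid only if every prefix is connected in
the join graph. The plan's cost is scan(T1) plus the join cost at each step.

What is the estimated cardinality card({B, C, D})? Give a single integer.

80000

Tables in S: B(400), C(500), D(250)
Edges inside S: B-D(d=5), D-C(d=125)
numerator = 400 * 500 * 250 = 50000000
denominator = 5 * 125 = 625
card(S) = 50000000 / 625 = 80000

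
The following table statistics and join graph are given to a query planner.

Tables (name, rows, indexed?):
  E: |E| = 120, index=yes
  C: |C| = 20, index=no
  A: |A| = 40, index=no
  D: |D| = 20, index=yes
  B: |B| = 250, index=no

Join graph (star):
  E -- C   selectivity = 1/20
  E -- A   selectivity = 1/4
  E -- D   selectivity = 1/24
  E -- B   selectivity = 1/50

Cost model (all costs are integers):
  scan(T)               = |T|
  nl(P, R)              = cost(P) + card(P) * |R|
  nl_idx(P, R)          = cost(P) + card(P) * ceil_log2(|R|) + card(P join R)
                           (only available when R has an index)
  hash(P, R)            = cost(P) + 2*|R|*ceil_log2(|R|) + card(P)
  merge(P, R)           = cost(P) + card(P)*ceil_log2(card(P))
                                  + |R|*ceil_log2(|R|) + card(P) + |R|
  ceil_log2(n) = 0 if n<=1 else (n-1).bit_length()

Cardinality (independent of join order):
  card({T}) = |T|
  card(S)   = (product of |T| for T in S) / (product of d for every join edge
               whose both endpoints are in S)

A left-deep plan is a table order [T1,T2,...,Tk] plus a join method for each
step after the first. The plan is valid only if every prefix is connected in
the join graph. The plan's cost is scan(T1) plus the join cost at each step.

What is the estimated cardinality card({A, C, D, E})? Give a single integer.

1000

Tables in S: A(40), C(20), D(20), E(120)
Edges inside S: E-C(d=20), E-A(d=4), E-D(d=24)
numerator = 40 * 20 * 20 * 120 = 1920000
denominator = 20 * 4 * 24 = 1920
card(S) = 1920000 / 1920 = 1000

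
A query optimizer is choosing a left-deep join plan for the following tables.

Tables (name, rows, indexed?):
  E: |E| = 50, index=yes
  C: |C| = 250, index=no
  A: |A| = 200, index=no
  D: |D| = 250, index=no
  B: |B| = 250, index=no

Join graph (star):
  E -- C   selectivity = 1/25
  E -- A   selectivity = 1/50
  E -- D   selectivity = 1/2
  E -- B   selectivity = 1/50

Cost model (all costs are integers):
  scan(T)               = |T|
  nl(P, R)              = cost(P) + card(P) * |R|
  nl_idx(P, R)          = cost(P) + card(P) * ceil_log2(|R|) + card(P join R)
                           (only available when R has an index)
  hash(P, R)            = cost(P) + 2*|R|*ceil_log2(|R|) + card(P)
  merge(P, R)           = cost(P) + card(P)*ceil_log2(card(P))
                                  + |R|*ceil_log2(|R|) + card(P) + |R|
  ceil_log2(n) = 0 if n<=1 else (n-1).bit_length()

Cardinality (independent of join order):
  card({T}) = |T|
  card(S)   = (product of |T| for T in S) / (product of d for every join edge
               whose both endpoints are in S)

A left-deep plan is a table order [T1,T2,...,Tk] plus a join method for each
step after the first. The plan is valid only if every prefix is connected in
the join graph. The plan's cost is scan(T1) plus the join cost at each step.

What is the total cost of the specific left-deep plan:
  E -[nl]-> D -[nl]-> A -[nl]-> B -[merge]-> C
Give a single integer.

9764800

step 1: scan E: cost=50, card=50
step 2: join D via nl
    card(P join D) = 50*250/(2) = 6250
    cost = 50 + 50*250 = 12550
step 3: join A via nl
    card(P join A) = 6250*200/(50) = 25000
    cost = 12550 + 6250*200 = 1262550
step 4: join B via nl
    card(P join B) = 25000*250/(50) = 125000
    cost = 1262550 + 25000*250 = 7512550
step 5: join C via merge
    card(P join C) = 125000*250/(25) = 1250000
    cost = 7512550 + 125000*17 + 250*8 + 125000 + 250 = 9764800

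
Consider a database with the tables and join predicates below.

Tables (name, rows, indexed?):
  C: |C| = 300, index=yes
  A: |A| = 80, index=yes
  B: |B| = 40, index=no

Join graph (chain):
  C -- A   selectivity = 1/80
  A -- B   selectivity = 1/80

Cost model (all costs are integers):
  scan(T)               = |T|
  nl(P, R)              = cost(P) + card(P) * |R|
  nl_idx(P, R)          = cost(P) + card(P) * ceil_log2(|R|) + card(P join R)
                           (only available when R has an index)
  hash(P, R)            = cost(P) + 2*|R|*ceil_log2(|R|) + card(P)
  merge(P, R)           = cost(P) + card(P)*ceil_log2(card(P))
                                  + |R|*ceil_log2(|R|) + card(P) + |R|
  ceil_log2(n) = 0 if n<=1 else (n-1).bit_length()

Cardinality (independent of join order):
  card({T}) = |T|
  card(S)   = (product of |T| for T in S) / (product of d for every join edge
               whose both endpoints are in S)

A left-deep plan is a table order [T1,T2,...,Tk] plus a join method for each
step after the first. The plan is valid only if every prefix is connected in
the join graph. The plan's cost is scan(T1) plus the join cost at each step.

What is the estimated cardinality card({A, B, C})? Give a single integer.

150

Tables in S: A(80), B(40), C(300)
Edges inside S: C-A(d=80), A-B(d=80)
numerator = 80 * 40 * 300 = 960000
denominator = 80 * 80 = 6400
card(S) = 960000 / 6400 = 150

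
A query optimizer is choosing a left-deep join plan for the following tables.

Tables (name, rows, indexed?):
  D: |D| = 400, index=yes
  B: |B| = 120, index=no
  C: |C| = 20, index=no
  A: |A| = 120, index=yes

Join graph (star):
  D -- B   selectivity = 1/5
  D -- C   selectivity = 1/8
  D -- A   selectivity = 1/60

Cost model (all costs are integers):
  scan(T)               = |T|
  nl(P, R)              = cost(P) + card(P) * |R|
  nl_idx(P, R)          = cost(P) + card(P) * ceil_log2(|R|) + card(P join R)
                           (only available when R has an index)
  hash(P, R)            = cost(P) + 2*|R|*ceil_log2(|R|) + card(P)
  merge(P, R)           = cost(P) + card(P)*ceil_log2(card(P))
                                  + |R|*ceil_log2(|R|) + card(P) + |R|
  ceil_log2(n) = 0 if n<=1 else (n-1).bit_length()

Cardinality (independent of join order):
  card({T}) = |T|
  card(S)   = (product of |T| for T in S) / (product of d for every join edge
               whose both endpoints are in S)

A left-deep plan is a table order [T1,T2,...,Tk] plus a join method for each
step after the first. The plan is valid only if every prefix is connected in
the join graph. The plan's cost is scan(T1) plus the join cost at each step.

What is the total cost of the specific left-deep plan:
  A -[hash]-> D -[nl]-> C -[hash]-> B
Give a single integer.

27120

step 1: scan A: cost=120, card=120
step 2: join D via hash
    card(P join D) = 120*400/(60) = 800
    cost = 120 + 2*400*9 + 120 = 7440
step 3: join C via nl
    card(P join C) = 800*20/(8) = 2000
    cost = 7440 + 800*20 = 23440
step 4: join B via hash
    card(P join B) = 2000*120/(5) = 48000
    cost = 23440 + 2*120*7 + 2000 = 27120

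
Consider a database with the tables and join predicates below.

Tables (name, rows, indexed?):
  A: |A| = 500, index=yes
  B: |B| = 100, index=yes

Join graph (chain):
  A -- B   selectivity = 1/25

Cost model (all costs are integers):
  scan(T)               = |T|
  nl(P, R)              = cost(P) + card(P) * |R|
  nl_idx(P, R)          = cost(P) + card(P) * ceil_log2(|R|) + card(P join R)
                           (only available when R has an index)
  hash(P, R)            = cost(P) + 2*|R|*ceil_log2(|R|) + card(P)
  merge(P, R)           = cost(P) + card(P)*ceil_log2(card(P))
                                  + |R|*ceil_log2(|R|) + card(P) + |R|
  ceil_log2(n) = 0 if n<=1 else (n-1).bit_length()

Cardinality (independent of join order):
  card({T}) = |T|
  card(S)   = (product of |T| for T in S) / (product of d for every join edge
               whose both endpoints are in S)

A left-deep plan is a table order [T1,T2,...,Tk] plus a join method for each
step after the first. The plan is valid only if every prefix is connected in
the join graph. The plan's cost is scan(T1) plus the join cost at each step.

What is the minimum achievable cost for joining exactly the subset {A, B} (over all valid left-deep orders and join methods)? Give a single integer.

2400

Selinger DP over subsets of {A,B}:
  {A}: scan cost=500, card=500
  {B}: scan cost=100, card=100
  {AB}: card=2000; try (B,hash)→2400, (A,nl_idx)→3000, (A,merge)→5900, (B,nl_idx)→6000, (B,merge)→6300, (A,hash)→9200 …(+2); best=2400 via (B,hash)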